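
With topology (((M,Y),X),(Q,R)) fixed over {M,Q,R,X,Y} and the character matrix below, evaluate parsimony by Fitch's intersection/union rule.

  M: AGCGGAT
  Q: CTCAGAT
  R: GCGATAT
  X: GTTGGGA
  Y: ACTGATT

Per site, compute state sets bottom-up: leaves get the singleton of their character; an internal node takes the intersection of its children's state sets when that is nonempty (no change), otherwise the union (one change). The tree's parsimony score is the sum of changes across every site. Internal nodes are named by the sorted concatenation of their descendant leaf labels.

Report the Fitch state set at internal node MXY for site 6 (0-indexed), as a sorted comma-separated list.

[col 0] MY: children M:{A}, Y:{A} ∩→ {A}; cost 0
[col 0] MXY: children MY:{A}, X:{G} ∪→ {A,G}; cost 1
[col 0] QR: children Q:{C}, R:{G} ∪→ {C,G}; cost 1
[col 0] MQRXY: children MXY:{A,G}, QR:{C,G} ∩→ {G}; cost 0
[col 1] MY: children M:{G}, Y:{C} ∪→ {C,G}; cost 1
[col 1] MXY: children MY:{C,G}, X:{T} ∪→ {C,G,T}; cost 1
[col 1] QR: children Q:{T}, R:{C} ∪→ {C,T}; cost 1
[col 1] MQRXY: children MXY:{C,G,T}, QR:{C,T} ∩→ {C,T}; cost 0
[col 2] MY: children M:{C}, Y:{T} ∪→ {C,T}; cost 1
[col 2] MXY: children MY:{C,T}, X:{T} ∩→ {T}; cost 0
[col 2] QR: children Q:{C}, R:{G} ∪→ {C,G}; cost 1
[col 2] MQRXY: children MXY:{T}, QR:{C,G} ∪→ {C,G,T}; cost 1
[col 3] MY: children M:{G}, Y:{G} ∩→ {G}; cost 0
[col 3] MXY: children MY:{G}, X:{G} ∩→ {G}; cost 0
[col 3] QR: children Q:{A}, R:{A} ∩→ {A}; cost 0
[col 3] MQRXY: children MXY:{G}, QR:{A} ∪→ {A,G}; cost 1
[col 4] MY: children M:{G}, Y:{A} ∪→ {A,G}; cost 1
[col 4] MXY: children MY:{A,G}, X:{G} ∩→ {G}; cost 0
[col 4] QR: children Q:{G}, R:{T} ∪→ {G,T}; cost 1
[col 4] MQRXY: children MXY:{G}, QR:{G,T} ∩→ {G}; cost 0
[col 5] MY: children M:{A}, Y:{T} ∪→ {A,T}; cost 1
[col 5] MXY: children MY:{A,T}, X:{G} ∪→ {A,G,T}; cost 1
[col 5] QR: children Q:{A}, R:{A} ∩→ {A}; cost 0
[col 5] MQRXY: children MXY:{A,G,T}, QR:{A} ∩→ {A}; cost 0
[col 6] MY: children M:{T}, Y:{T} ∩→ {T}; cost 0
[col 6] MXY: children MY:{T}, X:{A} ∪→ {A,T}; cost 1
[col 6] QR: children Q:{T}, R:{T} ∩→ {T}; cost 0
[col 6] MQRXY: children MXY:{A,T}, QR:{T} ∩→ {T}; cost 0
per-site changes: [2, 3, 3, 1, 2, 2, 1]; total = 14

A,T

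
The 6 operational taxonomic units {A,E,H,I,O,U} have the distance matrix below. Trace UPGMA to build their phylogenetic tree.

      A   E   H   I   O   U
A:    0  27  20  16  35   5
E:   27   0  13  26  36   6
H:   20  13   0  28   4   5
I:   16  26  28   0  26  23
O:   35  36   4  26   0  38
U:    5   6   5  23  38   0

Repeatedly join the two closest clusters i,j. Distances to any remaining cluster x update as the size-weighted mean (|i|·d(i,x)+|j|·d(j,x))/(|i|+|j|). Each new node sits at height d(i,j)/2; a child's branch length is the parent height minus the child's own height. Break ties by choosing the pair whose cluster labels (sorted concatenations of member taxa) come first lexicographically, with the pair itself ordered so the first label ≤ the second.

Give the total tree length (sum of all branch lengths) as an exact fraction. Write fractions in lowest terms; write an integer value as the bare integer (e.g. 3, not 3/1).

step 1: merge (H,O) at d=4; branch lengths H→2, O→2; new cluster HO
  updated: d(A,HO)=55/2, d(E,HO)=49/2, d(HO,I)=27, d(HO,U)=43/2
step 2: merge (A,U) at d=5; branch lengths A→5/2, U→5/2; new cluster AU
  updated: d(AU,E)=33/2, d(AU,HO)=49/2, d(AU,I)=39/2
step 3: merge (AU,E) at d=33/2; branch lengths AU→23/4, E→33/4; new cluster AEU
  updated: d(AEU,HO)=49/2, d(AEU,I)=65/3
step 4: merge (AEU,I) at d=65/3; branch lengths AEU→31/12, I→65/6; new cluster AEIU
  updated: d(AEIU,HO)=201/8
step 5: merge (AEIU,HO) at d=201/8; branch lengths AEIU→83/48, HO→169/16; new cluster AEHIOU
final tree: ((((A:5/2,U:5/2):23/4,E:33/4):31/12,I:65/6):83/48,(H:2,O:2):169/16)
total length: 1169/24

1169/24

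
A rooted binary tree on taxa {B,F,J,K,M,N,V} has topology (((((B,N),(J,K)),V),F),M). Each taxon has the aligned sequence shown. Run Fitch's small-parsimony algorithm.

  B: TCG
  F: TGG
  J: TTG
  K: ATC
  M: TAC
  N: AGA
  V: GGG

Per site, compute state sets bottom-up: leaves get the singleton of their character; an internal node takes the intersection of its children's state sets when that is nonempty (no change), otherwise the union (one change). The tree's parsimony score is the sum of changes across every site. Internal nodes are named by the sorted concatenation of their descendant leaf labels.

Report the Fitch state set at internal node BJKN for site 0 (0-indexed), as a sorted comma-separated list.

site 0, node BN: B={T} ∪ N={A} → {A,T} (+1)
site 0, node JK: J={T} ∪ K={A} → {A,T} (+1)
site 0, node BJKN: BN={A,T} ∩ JK={A,T} → {A,T} (+0)
site 0, node BJKNV: BJKN={A,T} ∪ V={G} → {A,G,T} (+1)
site 0, node BFJKNV: BJKNV={A,G,T} ∩ F={T} → {T} (+0)
site 0, node BFJKMNV: BFJKNV={T} ∩ M={T} → {T} (+0)
site 1, node BN: B={C} ∪ N={G} → {C,G} (+1)
site 1, node JK: J={T} ∩ K={T} → {T} (+0)
site 1, node BJKN: BN={C,G} ∪ JK={T} → {C,G,T} (+1)
site 1, node BJKNV: BJKN={C,G,T} ∩ V={G} → {G} (+0)
site 1, node BFJKNV: BJKNV={G} ∩ F={G} → {G} (+0)
site 1, node BFJKMNV: BFJKNV={G} ∪ M={A} → {A,G} (+1)
site 2, node BN: B={G} ∪ N={A} → {A,G} (+1)
site 2, node JK: J={G} ∪ K={C} → {C,G} (+1)
site 2, node BJKN: BN={A,G} ∩ JK={C,G} → {G} (+0)
site 2, node BJKNV: BJKN={G} ∩ V={G} → {G} (+0)
site 2, node BFJKNV: BJKNV={G} ∩ F={G} → {G} (+0)
site 2, node BFJKMNV: BFJKNV={G} ∪ M={C} → {C,G} (+1)
per-site changes: [3, 3, 3]; total = 9

A,T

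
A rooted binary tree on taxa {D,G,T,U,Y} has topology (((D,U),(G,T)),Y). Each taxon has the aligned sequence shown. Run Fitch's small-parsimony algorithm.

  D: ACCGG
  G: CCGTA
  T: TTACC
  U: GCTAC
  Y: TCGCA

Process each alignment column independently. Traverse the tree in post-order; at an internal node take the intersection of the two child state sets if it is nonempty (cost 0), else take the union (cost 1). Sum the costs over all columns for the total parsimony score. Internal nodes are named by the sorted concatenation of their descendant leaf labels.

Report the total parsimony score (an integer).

[col 0] DU: children D:{A}, U:{G} ∪→ {A,G}; cost 1
[col 0] GT: children G:{C}, T:{T} ∪→ {C,T}; cost 1
[col 0] DGTU: children DU:{A,G}, GT:{C,T} ∪→ {A,C,G,T}; cost 1
[col 0] DGTUY: children DGTU:{A,C,G,T}, Y:{T} ∩→ {T}; cost 0
[col 1] DU: children D:{C}, U:{C} ∩→ {C}; cost 0
[col 1] GT: children G:{C}, T:{T} ∪→ {C,T}; cost 1
[col 1] DGTU: children DU:{C}, GT:{C,T} ∩→ {C}; cost 0
[col 1] DGTUY: children DGTU:{C}, Y:{C} ∩→ {C}; cost 0
[col 2] DU: children D:{C}, U:{T} ∪→ {C,T}; cost 1
[col 2] GT: children G:{G}, T:{A} ∪→ {A,G}; cost 1
[col 2] DGTU: children DU:{C,T}, GT:{A,G} ∪→ {A,C,G,T}; cost 1
[col 2] DGTUY: children DGTU:{A,C,G,T}, Y:{G} ∩→ {G}; cost 0
[col 3] DU: children D:{G}, U:{A} ∪→ {A,G}; cost 1
[col 3] GT: children G:{T}, T:{C} ∪→ {C,T}; cost 1
[col 3] DGTU: children DU:{A,G}, GT:{C,T} ∪→ {A,C,G,T}; cost 1
[col 3] DGTUY: children DGTU:{A,C,G,T}, Y:{C} ∩→ {C}; cost 0
[col 4] DU: children D:{G}, U:{C} ∪→ {C,G}; cost 1
[col 4] GT: children G:{A}, T:{C} ∪→ {A,C}; cost 1
[col 4] DGTU: children DU:{C,G}, GT:{A,C} ∩→ {C}; cost 0
[col 4] DGTUY: children DGTU:{C}, Y:{A} ∪→ {A,C}; cost 1
per-site changes: [3, 1, 3, 3, 3]; total = 13

13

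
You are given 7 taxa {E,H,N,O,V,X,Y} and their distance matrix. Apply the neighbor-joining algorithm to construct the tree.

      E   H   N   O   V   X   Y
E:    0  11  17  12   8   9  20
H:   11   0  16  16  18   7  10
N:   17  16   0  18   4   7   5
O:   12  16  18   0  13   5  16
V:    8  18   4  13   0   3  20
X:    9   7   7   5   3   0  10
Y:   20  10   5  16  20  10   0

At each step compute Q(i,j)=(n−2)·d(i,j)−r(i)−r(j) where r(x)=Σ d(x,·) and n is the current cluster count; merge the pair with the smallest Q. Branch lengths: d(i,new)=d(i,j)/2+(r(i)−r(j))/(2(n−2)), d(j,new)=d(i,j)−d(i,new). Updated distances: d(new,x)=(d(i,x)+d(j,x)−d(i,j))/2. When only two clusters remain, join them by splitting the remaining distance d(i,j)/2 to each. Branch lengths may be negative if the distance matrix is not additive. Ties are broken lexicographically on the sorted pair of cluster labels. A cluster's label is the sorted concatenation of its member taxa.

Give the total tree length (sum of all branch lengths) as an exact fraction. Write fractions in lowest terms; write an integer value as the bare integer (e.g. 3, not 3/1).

1. join N+Y (d=5, Q=-123) ⇒ NY; edges |N|=11/10, |Y|=39/10
  updated: d(E,NY)=16, d(H,NY)=21/2, d(NY,O)=29/2, d(NY,V)=19/2, d(NY,X)=6
2. join H+NY (d=21/2, Q=-77) ⇒ HNY; edges |H|=6, |NY|=9/2
  updated: d(E,HNY)=33/4, d(HNY,O)=10, d(HNY,V)=17/2, d(HNY,X)=5/4
3. join E+V (d=8, Q=-183/4) ⇒ EV; edges |E|=115/24, |V|=77/24
  updated: d(EV,HNY)=35/8, d(EV,O)=17/2, d(EV,X)=2
4. join EV+HNY (d=35/8, Q=-87/4) ⇒ EHNVY; edges |EV|=2, |HNY|=19/8
  updated: d(EHNVY,O)=113/16, d(EHNVY,X)=-9/16
5. join EHNVY+O (d=113/16, Q=-23/2) ⇒ EHNOVY; edges |EHNVY|=3/4, |O|=101/16
  updated: d(EHNOVY,X)=-21/16
6. join EHNOVY+X (d=-21/16) ⇒ EHNOVXY; edges |EHNOVY|=-21/32, |X|=-21/32
final tree: ((((E:115/24,V:77/24):2,(H:6,(N:11/10,Y:39/10):9/2):19/8):3/4,O:101/16):-21/32,X:-21/32)
total length: 269/8

269/8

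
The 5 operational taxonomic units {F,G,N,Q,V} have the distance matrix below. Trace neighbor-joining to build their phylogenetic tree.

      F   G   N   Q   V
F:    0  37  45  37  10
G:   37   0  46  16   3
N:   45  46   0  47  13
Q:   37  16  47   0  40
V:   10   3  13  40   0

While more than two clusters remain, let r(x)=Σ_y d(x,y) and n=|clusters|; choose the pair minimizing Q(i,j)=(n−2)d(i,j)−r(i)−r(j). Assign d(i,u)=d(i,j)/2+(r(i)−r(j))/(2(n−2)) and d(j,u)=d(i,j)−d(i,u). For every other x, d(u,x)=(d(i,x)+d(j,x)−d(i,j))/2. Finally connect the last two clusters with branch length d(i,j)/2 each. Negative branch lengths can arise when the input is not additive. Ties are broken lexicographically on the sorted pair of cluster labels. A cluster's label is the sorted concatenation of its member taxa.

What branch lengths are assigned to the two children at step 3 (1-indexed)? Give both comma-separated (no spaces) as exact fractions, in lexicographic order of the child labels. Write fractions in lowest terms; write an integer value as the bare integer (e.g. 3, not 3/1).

1. join G+Q (d=16, Q=-194) ⇒ GQ; edges |G|=5/3, |Q|=43/3
  updated: d(F,GQ)=29, d(GQ,N)=77/2, d(GQ,V)=27/2
2. join F+GQ (d=29, Q=-107) ⇒ FGQ; edges |F|=61/4, |GQ|=55/4
  updated: d(FGQ,N)=109/4, d(FGQ,V)=-11/4
3. join FGQ+N (d=109/4, Q=-75/2) ⇒ FGNQ; edges |FGQ|=23/4, |N|=43/2
  updated: d(FGNQ,V)=-17/2
4. join FGNQ+V (d=-17/2) ⇒ FGNQV; edges |FGNQ|=-17/4, |V|=-17/4
final tree: (((F:61/4,(G:5/3,Q:43/3):55/4):23/4,N:43/2):-17/4,V:-17/4)
total length: 255/4

23/4,43/2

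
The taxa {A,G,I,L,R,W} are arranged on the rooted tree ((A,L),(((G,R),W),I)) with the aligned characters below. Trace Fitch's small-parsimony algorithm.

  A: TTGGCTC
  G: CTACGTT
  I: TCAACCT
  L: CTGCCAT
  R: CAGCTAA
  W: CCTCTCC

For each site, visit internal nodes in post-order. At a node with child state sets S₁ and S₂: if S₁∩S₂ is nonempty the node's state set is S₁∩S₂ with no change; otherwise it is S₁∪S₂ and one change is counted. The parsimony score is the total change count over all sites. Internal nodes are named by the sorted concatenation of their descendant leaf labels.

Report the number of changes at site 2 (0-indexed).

3

site 0, node AL: A={T} ∪ L={C} → {C,T} (+1)
site 0, node GR: G={C} ∩ R={C} → {C} (+0)
site 0, node GRW: GR={C} ∩ W={C} → {C} (+0)
site 0, node GIRW: GRW={C} ∪ I={T} → {C,T} (+1)
site 0, node AGILRW: AL={C,T} ∩ GIRW={C,T} → {C,T} (+0)
site 1, node AL: A={T} ∩ L={T} → {T} (+0)
site 1, node GR: G={T} ∪ R={A} → {A,T} (+1)
site 1, node GRW: GR={A,T} ∪ W={C} → {A,C,T} (+1)
site 1, node GIRW: GRW={A,C,T} ∩ I={C} → {C} (+0)
site 1, node AGILRW: AL={T} ∪ GIRW={C} → {C,T} (+1)
site 2, node AL: A={G} ∩ L={G} → {G} (+0)
site 2, node GR: G={A} ∪ R={G} → {A,G} (+1)
site 2, node GRW: GR={A,G} ∪ W={T} → {A,G,T} (+1)
site 2, node GIRW: GRW={A,G,T} ∩ I={A} → {A} (+0)
site 2, node AGILRW: AL={G} ∪ GIRW={A} → {A,G} (+1)
site 3, node AL: A={G} ∪ L={C} → {C,G} (+1)
site 3, node GR: G={C} ∩ R={C} → {C} (+0)
site 3, node GRW: GR={C} ∩ W={C} → {C} (+0)
site 3, node GIRW: GRW={C} ∪ I={A} → {A,C} (+1)
site 3, node AGILRW: AL={C,G} ∩ GIRW={A,C} → {C} (+0)
site 4, node AL: A={C} ∩ L={C} → {C} (+0)
site 4, node GR: G={G} ∪ R={T} → {G,T} (+1)
site 4, node GRW: GR={G,T} ∩ W={T} → {T} (+0)
site 4, node GIRW: GRW={T} ∪ I={C} → {C,T} (+1)
site 4, node AGILRW: AL={C} ∩ GIRW={C,T} → {C} (+0)
site 5, node AL: A={T} ∪ L={A} → {A,T} (+1)
site 5, node GR: G={T} ∪ R={A} → {A,T} (+1)
site 5, node GRW: GR={A,T} ∪ W={C} → {A,C,T} (+1)
site 5, node GIRW: GRW={A,C,T} ∩ I={C} → {C} (+0)
site 5, node AGILRW: AL={A,T} ∪ GIRW={C} → {A,C,T} (+1)
site 6, node AL: A={C} ∪ L={T} → {C,T} (+1)
site 6, node GR: G={T} ∪ R={A} → {A,T} (+1)
site 6, node GRW: GR={A,T} ∪ W={C} → {A,C,T} (+1)
site 6, node GIRW: GRW={A,C,T} ∩ I={T} → {T} (+0)
site 6, node AGILRW: AL={C,T} ∩ GIRW={T} → {T} (+0)
per-site changes: [2, 3, 3, 2, 2, 4, 3]; total = 19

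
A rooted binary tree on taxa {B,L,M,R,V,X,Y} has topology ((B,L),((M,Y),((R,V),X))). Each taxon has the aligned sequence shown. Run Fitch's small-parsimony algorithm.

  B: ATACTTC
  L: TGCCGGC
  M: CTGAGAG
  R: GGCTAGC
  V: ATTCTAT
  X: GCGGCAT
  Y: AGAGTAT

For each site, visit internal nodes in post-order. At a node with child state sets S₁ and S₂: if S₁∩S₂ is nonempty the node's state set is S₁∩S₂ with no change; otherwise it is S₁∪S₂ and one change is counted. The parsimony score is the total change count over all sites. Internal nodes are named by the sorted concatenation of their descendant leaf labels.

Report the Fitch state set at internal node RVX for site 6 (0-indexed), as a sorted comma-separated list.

T

site 0, node BL: B={A} ∪ L={T} → {A,T} (+1)
site 0, node MY: M={C} ∪ Y={A} → {A,C} (+1)
site 0, node RV: R={G} ∪ V={A} → {A,G} (+1)
site 0, node RVX: RV={A,G} ∩ X={G} → {G} (+0)
site 0, node MRVXY: MY={A,C} ∪ RVX={G} → {A,C,G} (+1)
site 0, node BLMRVXY: BL={A,T} ∩ MRVXY={A,C,G} → {A} (+0)
site 1, node BL: B={T} ∪ L={G} → {G,T} (+1)
site 1, node MY: M={T} ∪ Y={G} → {G,T} (+1)
site 1, node RV: R={G} ∪ V={T} → {G,T} (+1)
site 1, node RVX: RV={G,T} ∪ X={C} → {C,G,T} (+1)
site 1, node MRVXY: MY={G,T} ∩ RVX={C,G,T} → {G,T} (+0)
site 1, node BLMRVXY: BL={G,T} ∩ MRVXY={G,T} → {G,T} (+0)
site 2, node BL: B={A} ∪ L={C} → {A,C} (+1)
site 2, node MY: M={G} ∪ Y={A} → {A,G} (+1)
site 2, node RV: R={C} ∪ V={T} → {C,T} (+1)
site 2, node RVX: RV={C,T} ∪ X={G} → {C,G,T} (+1)
site 2, node MRVXY: MY={A,G} ∩ RVX={C,G,T} → {G} (+0)
site 2, node BLMRVXY: BL={A,C} ∪ MRVXY={G} → {A,C,G} (+1)
site 3, node BL: B={C} ∩ L={C} → {C} (+0)
site 3, node MY: M={A} ∪ Y={G} → {A,G} (+1)
site 3, node RV: R={T} ∪ V={C} → {C,T} (+1)
site 3, node RVX: RV={C,T} ∪ X={G} → {C,G,T} (+1)
site 3, node MRVXY: MY={A,G} ∩ RVX={C,G,T} → {G} (+0)
site 3, node BLMRVXY: BL={C} ∪ MRVXY={G} → {C,G} (+1)
site 4, node BL: B={T} ∪ L={G} → {G,T} (+1)
site 4, node MY: M={G} ∪ Y={T} → {G,T} (+1)
site 4, node RV: R={A} ∪ V={T} → {A,T} (+1)
site 4, node RVX: RV={A,T} ∪ X={C} → {A,C,T} (+1)
site 4, node MRVXY: MY={G,T} ∩ RVX={A,C,T} → {T} (+0)
site 4, node BLMRVXY: BL={G,T} ∩ MRVXY={T} → {T} (+0)
site 5, node BL: B={T} ∪ L={G} → {G,T} (+1)
site 5, node MY: M={A} ∩ Y={A} → {A} (+0)
site 5, node RV: R={G} ∪ V={A} → {A,G} (+1)
site 5, node RVX: RV={A,G} ∩ X={A} → {A} (+0)
site 5, node MRVXY: MY={A} ∩ RVX={A} → {A} (+0)
site 5, node BLMRVXY: BL={G,T} ∪ MRVXY={A} → {A,G,T} (+1)
site 6, node BL: B={C} ∩ L={C} → {C} (+0)
site 6, node MY: M={G} ∪ Y={T} → {G,T} (+1)
site 6, node RV: R={C} ∪ V={T} → {C,T} (+1)
site 6, node RVX: RV={C,T} ∩ X={T} → {T} (+0)
site 6, node MRVXY: MY={G,T} ∩ RVX={T} → {T} (+0)
site 6, node BLMRVXY: BL={C} ∪ MRVXY={T} → {C,T} (+1)
per-site changes: [4, 4, 5, 4, 4, 3, 3]; total = 27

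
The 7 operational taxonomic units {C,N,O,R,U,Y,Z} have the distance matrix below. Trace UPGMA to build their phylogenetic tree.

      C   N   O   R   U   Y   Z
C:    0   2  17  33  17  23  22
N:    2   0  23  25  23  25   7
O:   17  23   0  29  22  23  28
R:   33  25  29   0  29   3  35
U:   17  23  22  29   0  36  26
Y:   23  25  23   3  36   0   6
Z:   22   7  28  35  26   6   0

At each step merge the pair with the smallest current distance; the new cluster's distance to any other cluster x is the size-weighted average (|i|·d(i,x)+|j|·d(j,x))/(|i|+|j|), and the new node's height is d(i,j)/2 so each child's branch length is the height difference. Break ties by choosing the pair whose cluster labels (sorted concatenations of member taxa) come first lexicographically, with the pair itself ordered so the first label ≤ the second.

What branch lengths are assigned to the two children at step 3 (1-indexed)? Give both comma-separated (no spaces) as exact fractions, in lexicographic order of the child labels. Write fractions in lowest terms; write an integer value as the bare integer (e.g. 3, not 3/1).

iteration 1: select C,N (d=2); attach at lengths (1, 1); label the merged cluster CN
  updated: d(CN,O)=20, d(CN,R)=29, d(CN,U)=20, d(CN,Y)=24, d(CN,Z)=29/2
iteration 2: select R,Y (d=3); attach at lengths (3/2, 3/2); label the merged cluster RY
  updated: d(CN,RY)=53/2, d(O,RY)=26, d(RY,U)=65/2, d(RY,Z)=41/2
iteration 3: select CN,Z (d=29/2); attach at lengths (25/4, 29/4); label the merged cluster CNZ
  updated: d(CNZ,O)=68/3, d(CNZ,RY)=49/2, d(CNZ,U)=22
iteration 4: select CNZ,U (d=22); attach at lengths (15/4, 11); label the merged cluster CNUZ
  updated: d(CNUZ,O)=45/2, d(CNUZ,RY)=53/2
iteration 5: select CNUZ,O (d=45/2); attach at lengths (1/4, 45/4); label the merged cluster CNOUZ
  updated: d(CNOUZ,RY)=132/5
iteration 6: select CNOUZ,RY (d=132/5); attach at lengths (39/20, 117/10); label the merged cluster CNORUYZ
final tree: (((((C:1,N:1):25/4,Z:29/4):15/4,U:11):1/4,O:45/4):39/20,(R:3/2,Y:3/2):117/10)
total length: 292/5

25/4,29/4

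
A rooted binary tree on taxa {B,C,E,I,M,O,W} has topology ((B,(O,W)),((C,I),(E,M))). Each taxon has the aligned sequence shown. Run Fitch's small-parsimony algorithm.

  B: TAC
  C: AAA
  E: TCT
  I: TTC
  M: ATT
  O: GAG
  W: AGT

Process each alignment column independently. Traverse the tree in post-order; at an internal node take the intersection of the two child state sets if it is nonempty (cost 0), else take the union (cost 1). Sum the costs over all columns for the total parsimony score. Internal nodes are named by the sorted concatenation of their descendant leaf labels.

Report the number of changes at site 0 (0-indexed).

site 0, node OW: O={G} ∪ W={A} → {A,G} (+1)
site 0, node BOW: B={T} ∪ OW={A,G} → {A,G,T} (+1)
site 0, node CI: C={A} ∪ I={T} → {A,T} (+1)
site 0, node EM: E={T} ∪ M={A} → {A,T} (+1)
site 0, node CEIM: CI={A,T} ∩ EM={A,T} → {A,T} (+0)
site 0, node BCEIMOW: BOW={A,G,T} ∩ CEIM={A,T} → {A,T} (+0)
site 1, node OW: O={A} ∪ W={G} → {A,G} (+1)
site 1, node BOW: B={A} ∩ OW={A,G} → {A} (+0)
site 1, node CI: C={A} ∪ I={T} → {A,T} (+1)
site 1, node EM: E={C} ∪ M={T} → {C,T} (+1)
site 1, node CEIM: CI={A,T} ∩ EM={C,T} → {T} (+0)
site 1, node BCEIMOW: BOW={A} ∪ CEIM={T} → {A,T} (+1)
site 2, node OW: O={G} ∪ W={T} → {G,T} (+1)
site 2, node BOW: B={C} ∪ OW={G,T} → {C,G,T} (+1)
site 2, node CI: C={A} ∪ I={C} → {A,C} (+1)
site 2, node EM: E={T} ∩ M={T} → {T} (+0)
site 2, node CEIM: CI={A,C} ∪ EM={T} → {A,C,T} (+1)
site 2, node BCEIMOW: BOW={C,G,T} ∩ CEIM={A,C,T} → {C,T} (+0)
per-site changes: [4, 4, 4]; total = 12

4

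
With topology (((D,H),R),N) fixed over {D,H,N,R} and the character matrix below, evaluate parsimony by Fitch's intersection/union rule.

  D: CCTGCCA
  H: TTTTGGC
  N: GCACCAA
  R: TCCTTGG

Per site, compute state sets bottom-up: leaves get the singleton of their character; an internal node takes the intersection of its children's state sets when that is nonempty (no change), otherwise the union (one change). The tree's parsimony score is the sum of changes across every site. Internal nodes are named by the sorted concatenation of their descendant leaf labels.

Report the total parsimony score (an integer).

DH@0: {C} ∪ {T} = {C,T} (union, +1)
DHR@0: {C,T} ∩ {T} = {T} (intersection, +0)
DHNR@0: {T} ∪ {G} = {G,T} (union, +1)
DH@1: {C} ∪ {T} = {C,T} (union, +1)
DHR@1: {C,T} ∩ {C} = {C} (intersection, +0)
DHNR@1: {C} ∩ {C} = {C} (intersection, +0)
DH@2: {T} ∩ {T} = {T} (intersection, +0)
DHR@2: {T} ∪ {C} = {C,T} (union, +1)
DHNR@2: {C,T} ∪ {A} = {A,C,T} (union, +1)
DH@3: {G} ∪ {T} = {G,T} (union, +1)
DHR@3: {G,T} ∩ {T} = {T} (intersection, +0)
DHNR@3: {T} ∪ {C} = {C,T} (union, +1)
DH@4: {C} ∪ {G} = {C,G} (union, +1)
DHR@4: {C,G} ∪ {T} = {C,G,T} (union, +1)
DHNR@4: {C,G,T} ∩ {C} = {C} (intersection, +0)
DH@5: {C} ∪ {G} = {C,G} (union, +1)
DHR@5: {C,G} ∩ {G} = {G} (intersection, +0)
DHNR@5: {G} ∪ {A} = {A,G} (union, +1)
DH@6: {A} ∪ {C} = {A,C} (union, +1)
DHR@6: {A,C} ∪ {G} = {A,C,G} (union, +1)
DHNR@6: {A,C,G} ∩ {A} = {A} (intersection, +0)
per-site changes: [2, 1, 2, 2, 2, 2, 2]; total = 13

13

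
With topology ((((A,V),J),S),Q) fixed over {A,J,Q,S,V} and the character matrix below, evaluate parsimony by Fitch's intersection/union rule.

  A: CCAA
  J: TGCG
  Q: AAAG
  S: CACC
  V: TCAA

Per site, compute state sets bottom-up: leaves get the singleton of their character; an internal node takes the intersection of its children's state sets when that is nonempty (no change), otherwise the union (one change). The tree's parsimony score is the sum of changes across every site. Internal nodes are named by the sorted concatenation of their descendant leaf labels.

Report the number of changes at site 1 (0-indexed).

2

AV@0: {C} ∪ {T} = {C,T} (union, +1)
AJV@0: {C,T} ∩ {T} = {T} (intersection, +0)
AJSV@0: {T} ∪ {C} = {C,T} (union, +1)
AJQSV@0: {C,T} ∪ {A} = {A,C,T} (union, +1)
AV@1: {C} ∩ {C} = {C} (intersection, +0)
AJV@1: {C} ∪ {G} = {C,G} (union, +1)
AJSV@1: {C,G} ∪ {A} = {A,C,G} (union, +1)
AJQSV@1: {A,C,G} ∩ {A} = {A} (intersection, +0)
AV@2: {A} ∩ {A} = {A} (intersection, +0)
AJV@2: {A} ∪ {C} = {A,C} (union, +1)
AJSV@2: {A,C} ∩ {C} = {C} (intersection, +0)
AJQSV@2: {C} ∪ {A} = {A,C} (union, +1)
AV@3: {A} ∩ {A} = {A} (intersection, +0)
AJV@3: {A} ∪ {G} = {A,G} (union, +1)
AJSV@3: {A,G} ∪ {C} = {A,C,G} (union, +1)
AJQSV@3: {A,C,G} ∩ {G} = {G} (intersection, +0)
per-site changes: [3, 2, 2, 2]; total = 9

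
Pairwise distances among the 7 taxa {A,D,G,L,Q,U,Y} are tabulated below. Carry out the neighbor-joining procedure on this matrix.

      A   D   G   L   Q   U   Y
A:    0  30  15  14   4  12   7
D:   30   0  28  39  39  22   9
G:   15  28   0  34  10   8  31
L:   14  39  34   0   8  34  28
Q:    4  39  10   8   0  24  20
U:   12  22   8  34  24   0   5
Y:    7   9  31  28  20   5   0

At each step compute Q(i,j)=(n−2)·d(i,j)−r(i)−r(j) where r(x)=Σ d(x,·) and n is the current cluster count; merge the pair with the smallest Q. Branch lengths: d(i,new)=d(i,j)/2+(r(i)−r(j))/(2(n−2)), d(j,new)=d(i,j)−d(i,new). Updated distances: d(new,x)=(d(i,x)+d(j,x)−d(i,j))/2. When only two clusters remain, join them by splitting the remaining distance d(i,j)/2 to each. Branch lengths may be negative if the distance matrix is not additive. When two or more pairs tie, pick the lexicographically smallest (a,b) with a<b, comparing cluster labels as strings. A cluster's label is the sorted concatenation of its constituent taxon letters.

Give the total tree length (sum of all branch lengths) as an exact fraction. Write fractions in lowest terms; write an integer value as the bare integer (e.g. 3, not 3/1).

step 1: merge (D,Y) at d=9, Q=-222; branch lengths D→56/5, Y→-11/5; new cluster DY
  updated: d(A,DY)=14, d(DY,G)=25, d(DY,L)=29, d(DY,Q)=25, d(DY,U)=9
step 2: merge (L,Q) at d=8, Q=-158; branch lengths L→10, Q→-2; new cluster LQ
  updated: d(A,LQ)=5, d(DY,LQ)=23, d(G,LQ)=18, d(LQ,U)=25
step 3: merge (A,LQ) at d=5, Q=-102; branch lengths A→-5/3, LQ→20/3; new cluster ALQ
  updated: d(ALQ,DY)=16, d(ALQ,G)=14, d(ALQ,U)=16
step 4: merge (ALQ,G) at d=14, Q=-65; branch lengths ALQ→27/4, G→29/4; new cluster AGLQ
  updated: d(AGLQ,DY)=27/2, d(AGLQ,U)=5
step 5: merge (AGLQ,DY) at d=27/2, Q=-55/2; branch lengths AGLQ→19/4, DY→35/4; new cluster ADGLQY
  updated: d(ADGLQY,U)=1/4
step 6: merge (ADGLQY,U) at d=1/4; branch lengths ADGLQY→1/8, U→1/8; new cluster ADGLQUY
final tree: ((((A:-5/3,(L:10,Q:-2):20/3):27/4,G:29/4):19/4,(D:56/5,Y:-11/5):35/4):1/8,U:1/8)
total length: 199/4

199/4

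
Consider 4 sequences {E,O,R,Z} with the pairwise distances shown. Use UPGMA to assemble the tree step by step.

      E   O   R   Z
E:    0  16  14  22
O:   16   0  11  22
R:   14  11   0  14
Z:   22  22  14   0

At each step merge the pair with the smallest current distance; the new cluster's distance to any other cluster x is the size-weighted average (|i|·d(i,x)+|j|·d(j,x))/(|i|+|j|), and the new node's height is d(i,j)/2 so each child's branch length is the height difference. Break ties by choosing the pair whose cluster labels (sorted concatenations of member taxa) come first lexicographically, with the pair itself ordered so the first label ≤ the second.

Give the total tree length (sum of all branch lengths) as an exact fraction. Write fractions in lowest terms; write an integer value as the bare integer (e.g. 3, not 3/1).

97/3

iteration 1: select O,R (d=11); attach at lengths (11/2, 11/2); label the merged cluster OR
  updated: d(E,OR)=15, d(OR,Z)=18
iteration 2: select E,OR (d=15); attach at lengths (15/2, 2); label the merged cluster EOR
  updated: d(EOR,Z)=58/3
iteration 3: select EOR,Z (d=58/3); attach at lengths (13/6, 29/3); label the merged cluster EORZ
final tree: ((E:15/2,(O:11/2,R:11/2):2):13/6,Z:29/3)
total length: 97/3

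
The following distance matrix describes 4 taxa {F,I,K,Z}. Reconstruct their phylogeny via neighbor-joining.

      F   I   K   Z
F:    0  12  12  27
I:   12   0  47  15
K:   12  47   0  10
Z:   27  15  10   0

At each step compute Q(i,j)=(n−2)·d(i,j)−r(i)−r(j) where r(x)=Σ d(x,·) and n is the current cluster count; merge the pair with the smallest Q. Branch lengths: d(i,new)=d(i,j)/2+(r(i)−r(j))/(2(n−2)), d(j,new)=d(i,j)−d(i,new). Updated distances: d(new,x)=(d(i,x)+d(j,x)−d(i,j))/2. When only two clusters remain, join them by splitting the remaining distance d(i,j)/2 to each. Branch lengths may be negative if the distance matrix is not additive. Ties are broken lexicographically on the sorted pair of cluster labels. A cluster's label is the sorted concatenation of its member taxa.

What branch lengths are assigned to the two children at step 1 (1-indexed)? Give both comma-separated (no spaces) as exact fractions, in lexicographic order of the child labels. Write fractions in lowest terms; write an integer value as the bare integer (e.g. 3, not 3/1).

iteration 1: select F,I (d=12, Q=-101); attach at lengths (1/4, 47/4); label the merged cluster FI
  updated: d(FI,K)=47/2, d(FI,Z)=15
iteration 2: select FI,K (d=47/2, Q=-97/2); attach at lengths (57/4, 37/4); label the merged cluster FIK
  updated: d(FIK,Z)=3/4
iteration 3: select FIK,Z (d=3/4); attach at lengths (3/8, 3/8); label the merged cluster FIKZ
final tree: (((F:1/4,I:47/4):57/4,K:37/4):3/8,Z:3/8)
total length: 145/4

1/4,47/4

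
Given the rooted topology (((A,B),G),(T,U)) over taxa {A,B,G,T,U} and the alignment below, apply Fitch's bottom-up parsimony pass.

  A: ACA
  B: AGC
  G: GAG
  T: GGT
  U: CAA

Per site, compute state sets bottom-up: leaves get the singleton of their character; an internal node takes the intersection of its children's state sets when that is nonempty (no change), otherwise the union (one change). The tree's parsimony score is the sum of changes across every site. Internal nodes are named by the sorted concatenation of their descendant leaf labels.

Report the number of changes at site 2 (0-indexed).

3

AB@0: {A} ∩ {A} = {A} (intersection, +0)
ABG@0: {A} ∪ {G} = {A,G} (union, +1)
TU@0: {G} ∪ {C} = {C,G} (union, +1)
ABGTU@0: {A,G} ∩ {C,G} = {G} (intersection, +0)
AB@1: {C} ∪ {G} = {C,G} (union, +1)
ABG@1: {C,G} ∪ {A} = {A,C,G} (union, +1)
TU@1: {G} ∪ {A} = {A,G} (union, +1)
ABGTU@1: {A,C,G} ∩ {A,G} = {A,G} (intersection, +0)
AB@2: {A} ∪ {C} = {A,C} (union, +1)
ABG@2: {A,C} ∪ {G} = {A,C,G} (union, +1)
TU@2: {T} ∪ {A} = {A,T} (union, +1)
ABGTU@2: {A,C,G} ∩ {A,T} = {A} (intersection, +0)
per-site changes: [2, 3, 3]; total = 8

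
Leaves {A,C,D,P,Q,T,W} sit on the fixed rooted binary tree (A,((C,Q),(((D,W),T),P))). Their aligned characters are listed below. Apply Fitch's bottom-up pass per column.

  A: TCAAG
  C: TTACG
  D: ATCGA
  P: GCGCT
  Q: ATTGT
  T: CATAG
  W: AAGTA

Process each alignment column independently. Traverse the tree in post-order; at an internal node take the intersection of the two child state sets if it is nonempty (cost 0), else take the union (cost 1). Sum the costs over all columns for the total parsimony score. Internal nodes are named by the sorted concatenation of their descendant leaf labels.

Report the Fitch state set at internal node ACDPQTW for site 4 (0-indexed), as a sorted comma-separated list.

G

CQ@0: {T} ∪ {A} = {A,T} (union, +1)
DW@0: {A} ∩ {A} = {A} (intersection, +0)
DTW@0: {A} ∪ {C} = {A,C} (union, +1)
DPTW@0: {A,C} ∪ {G} = {A,C,G} (union, +1)
CDPQTW@0: {A,T} ∩ {A,C,G} = {A} (intersection, +0)
ACDPQTW@0: {T} ∪ {A} = {A,T} (union, +1)
CQ@1: {T} ∩ {T} = {T} (intersection, +0)
DW@1: {T} ∪ {A} = {A,T} (union, +1)
DTW@1: {A,T} ∩ {A} = {A} (intersection, +0)
DPTW@1: {A} ∪ {C} = {A,C} (union, +1)
CDPQTW@1: {T} ∪ {A,C} = {A,C,T} (union, +1)
ACDPQTW@1: {C} ∩ {A,C,T} = {C} (intersection, +0)
CQ@2: {A} ∪ {T} = {A,T} (union, +1)
DW@2: {C} ∪ {G} = {C,G} (union, +1)
DTW@2: {C,G} ∪ {T} = {C,G,T} (union, +1)
DPTW@2: {C,G,T} ∩ {G} = {G} (intersection, +0)
CDPQTW@2: {A,T} ∪ {G} = {A,G,T} (union, +1)
ACDPQTW@2: {A} ∩ {A,G,T} = {A} (intersection, +0)
CQ@3: {C} ∪ {G} = {C,G} (union, +1)
DW@3: {G} ∪ {T} = {G,T} (union, +1)
DTW@3: {G,T} ∪ {A} = {A,G,T} (union, +1)
DPTW@3: {A,G,T} ∪ {C} = {A,C,G,T} (union, +1)
CDPQTW@3: {C,G} ∩ {A,C,G,T} = {C,G} (intersection, +0)
ACDPQTW@3: {A} ∪ {C,G} = {A,C,G} (union, +1)
CQ@4: {G} ∪ {T} = {G,T} (union, +1)
DW@4: {A} ∩ {A} = {A} (intersection, +0)
DTW@4: {A} ∪ {G} = {A,G} (union, +1)
DPTW@4: {A,G} ∪ {T} = {A,G,T} (union, +1)
CDPQTW@4: {G,T} ∩ {A,G,T} = {G,T} (intersection, +0)
ACDPQTW@4: {G} ∩ {G,T} = {G} (intersection, +0)
per-site changes: [4, 3, 4, 5, 3]; total = 19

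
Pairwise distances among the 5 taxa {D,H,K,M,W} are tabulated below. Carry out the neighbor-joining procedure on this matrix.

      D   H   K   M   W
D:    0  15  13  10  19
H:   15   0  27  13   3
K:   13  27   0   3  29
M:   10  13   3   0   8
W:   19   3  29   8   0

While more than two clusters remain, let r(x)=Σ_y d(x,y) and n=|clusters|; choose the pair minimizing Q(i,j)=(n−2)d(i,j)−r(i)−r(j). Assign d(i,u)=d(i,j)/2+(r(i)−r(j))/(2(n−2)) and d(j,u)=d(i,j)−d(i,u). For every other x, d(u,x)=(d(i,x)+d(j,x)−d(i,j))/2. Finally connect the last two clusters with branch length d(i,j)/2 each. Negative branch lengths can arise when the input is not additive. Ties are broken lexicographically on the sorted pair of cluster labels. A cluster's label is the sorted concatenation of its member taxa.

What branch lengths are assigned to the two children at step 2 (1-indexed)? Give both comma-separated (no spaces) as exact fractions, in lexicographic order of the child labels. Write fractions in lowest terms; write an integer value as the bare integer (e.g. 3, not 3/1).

iteration 1: select H,W (d=3, Q=-108); attach at lengths (4/3, 5/3); label the merged cluster HW
  updated: d(D,HW)=31/2, d(HW,K)=53/2, d(HW,M)=9
iteration 2: select D,HW (d=31/2, Q=-117/2); attach at lengths (37/8, 87/8); label the merged cluster DHW
  updated: d(DHW,K)=12, d(DHW,M)=7/4
iteration 3: select DHW,K (d=12, Q=-67/4); attach at lengths (43/8, 53/8); label the merged cluster DHKW
  updated: d(DHKW,M)=-29/8
iteration 4: select DHKW,M (d=-29/8); attach at lengths (-29/16, -29/16); label the merged cluster DHKMW
final tree: (((D:37/8,(H:4/3,W:5/3):87/8):43/8,K:53/8):-29/16,M:-29/16)
total length: 215/8

37/8,87/8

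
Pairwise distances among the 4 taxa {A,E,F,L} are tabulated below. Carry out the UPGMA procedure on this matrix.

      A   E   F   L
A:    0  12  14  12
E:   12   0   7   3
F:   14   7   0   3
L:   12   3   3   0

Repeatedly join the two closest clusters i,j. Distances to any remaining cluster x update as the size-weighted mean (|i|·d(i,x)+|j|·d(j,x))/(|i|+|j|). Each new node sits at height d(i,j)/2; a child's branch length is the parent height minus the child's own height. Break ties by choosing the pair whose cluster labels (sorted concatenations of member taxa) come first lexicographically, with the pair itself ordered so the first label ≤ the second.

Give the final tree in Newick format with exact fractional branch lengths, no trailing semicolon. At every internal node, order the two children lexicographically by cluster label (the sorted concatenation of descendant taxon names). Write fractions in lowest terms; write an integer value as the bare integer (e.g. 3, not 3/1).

(A:19/3,((E:3/2,L:3/2):1,F:5/2):23/6)

step 1: merge (E,L) at d=3; branch lengths E→3/2, L→3/2; new cluster EL
  updated: d(A,EL)=12, d(EL,F)=5
step 2: merge (EL,F) at d=5; branch lengths EL→1, F→5/2; new cluster EFL
  updated: d(A,EFL)=38/3
step 3: merge (A,EFL) at d=38/3; branch lengths A→19/3, EFL→23/6; new cluster AEFL
final tree: (A:19/3,((E:3/2,L:3/2):1,F:5/2):23/6)
total length: 50/3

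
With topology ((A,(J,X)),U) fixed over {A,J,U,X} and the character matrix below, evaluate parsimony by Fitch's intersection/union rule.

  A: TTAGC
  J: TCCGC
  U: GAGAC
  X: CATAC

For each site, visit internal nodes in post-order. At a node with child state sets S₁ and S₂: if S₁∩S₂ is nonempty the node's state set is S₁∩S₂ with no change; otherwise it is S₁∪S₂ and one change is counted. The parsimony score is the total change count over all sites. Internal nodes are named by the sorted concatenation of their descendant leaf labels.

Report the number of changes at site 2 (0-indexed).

JX@0: {T} ∪ {C} = {C,T} (union, +1)
AJX@0: {T} ∩ {C,T} = {T} (intersection, +0)
AJUX@0: {T} ∪ {G} = {G,T} (union, +1)
JX@1: {C} ∪ {A} = {A,C} (union, +1)
AJX@1: {T} ∪ {A,C} = {A,C,T} (union, +1)
AJUX@1: {A,C,T} ∩ {A} = {A} (intersection, +0)
JX@2: {C} ∪ {T} = {C,T} (union, +1)
AJX@2: {A} ∪ {C,T} = {A,C,T} (union, +1)
AJUX@2: {A,C,T} ∪ {G} = {A,C,G,T} (union, +1)
JX@3: {G} ∪ {A} = {A,G} (union, +1)
AJX@3: {G} ∩ {A,G} = {G} (intersection, +0)
AJUX@3: {G} ∪ {A} = {A,G} (union, +1)
JX@4: {C} ∩ {C} = {C} (intersection, +0)
AJX@4: {C} ∩ {C} = {C} (intersection, +0)
AJUX@4: {C} ∩ {C} = {C} (intersection, +0)
per-site changes: [2, 2, 3, 2, 0]; total = 9

3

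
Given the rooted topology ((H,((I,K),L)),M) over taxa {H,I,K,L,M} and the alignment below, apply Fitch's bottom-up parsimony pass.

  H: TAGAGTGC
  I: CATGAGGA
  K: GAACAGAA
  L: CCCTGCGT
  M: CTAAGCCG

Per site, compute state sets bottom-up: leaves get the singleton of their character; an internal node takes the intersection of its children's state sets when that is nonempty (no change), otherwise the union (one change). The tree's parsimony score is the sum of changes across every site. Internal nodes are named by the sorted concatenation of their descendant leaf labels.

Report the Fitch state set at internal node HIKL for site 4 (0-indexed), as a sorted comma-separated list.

G

site 0, node IK: I={C} ∪ K={G} → {C,G} (+1)
site 0, node IKL: IK={C,G} ∩ L={C} → {C} (+0)
site 0, node HIKL: H={T} ∪ IKL={C} → {C,T} (+1)
site 0, node HIKLM: HIKL={C,T} ∩ M={C} → {C} (+0)
site 1, node IK: I={A} ∩ K={A} → {A} (+0)
site 1, node IKL: IK={A} ∪ L={C} → {A,C} (+1)
site 1, node HIKL: H={A} ∩ IKL={A,C} → {A} (+0)
site 1, node HIKLM: HIKL={A} ∪ M={T} → {A,T} (+1)
site 2, node IK: I={T} ∪ K={A} → {A,T} (+1)
site 2, node IKL: IK={A,T} ∪ L={C} → {A,C,T} (+1)
site 2, node HIKL: H={G} ∪ IKL={A,C,T} → {A,C,G,T} (+1)
site 2, node HIKLM: HIKL={A,C,G,T} ∩ M={A} → {A} (+0)
site 3, node IK: I={G} ∪ K={C} → {C,G} (+1)
site 3, node IKL: IK={C,G} ∪ L={T} → {C,G,T} (+1)
site 3, node HIKL: H={A} ∪ IKL={C,G,T} → {A,C,G,T} (+1)
site 3, node HIKLM: HIKL={A,C,G,T} ∩ M={A} → {A} (+0)
site 4, node IK: I={A} ∩ K={A} → {A} (+0)
site 4, node IKL: IK={A} ∪ L={G} → {A,G} (+1)
site 4, node HIKL: H={G} ∩ IKL={A,G} → {G} (+0)
site 4, node HIKLM: HIKL={G} ∩ M={G} → {G} (+0)
site 5, node IK: I={G} ∩ K={G} → {G} (+0)
site 5, node IKL: IK={G} ∪ L={C} → {C,G} (+1)
site 5, node HIKL: H={T} ∪ IKL={C,G} → {C,G,T} (+1)
site 5, node HIKLM: HIKL={C,G,T} ∩ M={C} → {C} (+0)
site 6, node IK: I={G} ∪ K={A} → {A,G} (+1)
site 6, node IKL: IK={A,G} ∩ L={G} → {G} (+0)
site 6, node HIKL: H={G} ∩ IKL={G} → {G} (+0)
site 6, node HIKLM: HIKL={G} ∪ M={C} → {C,G} (+1)
site 7, node IK: I={A} ∩ K={A} → {A} (+0)
site 7, node IKL: IK={A} ∪ L={T} → {A,T} (+1)
site 7, node HIKL: H={C} ∪ IKL={A,T} → {A,C,T} (+1)
site 7, node HIKLM: HIKL={A,C,T} ∪ M={G} → {A,C,G,T} (+1)
per-site changes: [2, 2, 3, 3, 1, 2, 2, 3]; total = 18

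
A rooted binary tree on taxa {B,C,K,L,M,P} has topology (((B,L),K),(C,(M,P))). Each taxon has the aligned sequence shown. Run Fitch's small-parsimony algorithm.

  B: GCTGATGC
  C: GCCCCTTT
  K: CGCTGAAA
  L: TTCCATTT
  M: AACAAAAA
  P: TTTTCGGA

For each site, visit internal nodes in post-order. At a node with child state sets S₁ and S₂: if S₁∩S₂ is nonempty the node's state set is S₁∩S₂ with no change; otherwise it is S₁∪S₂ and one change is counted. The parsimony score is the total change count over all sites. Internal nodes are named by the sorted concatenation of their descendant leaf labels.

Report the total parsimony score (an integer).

BL@0: {G} ∪ {T} = {G,T} (union, +1)
BKL@0: {G,T} ∪ {C} = {C,G,T} (union, +1)
MP@0: {A} ∪ {T} = {A,T} (union, +1)
CMP@0: {G} ∪ {A,T} = {A,G,T} (union, +1)
BCKLMP@0: {C,G,T} ∩ {A,G,T} = {G,T} (intersection, +0)
BL@1: {C} ∪ {T} = {C,T} (union, +1)
BKL@1: {C,T} ∪ {G} = {C,G,T} (union, +1)
MP@1: {A} ∪ {T} = {A,T} (union, +1)
CMP@1: {C} ∪ {A,T} = {A,C,T} (union, +1)
BCKLMP@1: {C,G,T} ∩ {A,C,T} = {C,T} (intersection, +0)
BL@2: {T} ∪ {C} = {C,T} (union, +1)
BKL@2: {C,T} ∩ {C} = {C} (intersection, +0)
MP@2: {C} ∪ {T} = {C,T} (union, +1)
CMP@2: {C} ∩ {C,T} = {C} (intersection, +0)
BCKLMP@2: {C} ∩ {C} = {C} (intersection, +0)
BL@3: {G} ∪ {C} = {C,G} (union, +1)
BKL@3: {C,G} ∪ {T} = {C,G,T} (union, +1)
MP@3: {A} ∪ {T} = {A,T} (union, +1)
CMP@3: {C} ∪ {A,T} = {A,C,T} (union, +1)
BCKLMP@3: {C,G,T} ∩ {A,C,T} = {C,T} (intersection, +0)
BL@4: {A} ∩ {A} = {A} (intersection, +0)
BKL@4: {A} ∪ {G} = {A,G} (union, +1)
MP@4: {A} ∪ {C} = {A,C} (union, +1)
CMP@4: {C} ∩ {A,C} = {C} (intersection, +0)
BCKLMP@4: {A,G} ∪ {C} = {A,C,G} (union, +1)
BL@5: {T} ∩ {T} = {T} (intersection, +0)
BKL@5: {T} ∪ {A} = {A,T} (union, +1)
MP@5: {A} ∪ {G} = {A,G} (union, +1)
CMP@5: {T} ∪ {A,G} = {A,G,T} (union, +1)
BCKLMP@5: {A,T} ∩ {A,G,T} = {A,T} (intersection, +0)
BL@6: {G} ∪ {T} = {G,T} (union, +1)
BKL@6: {G,T} ∪ {A} = {A,G,T} (union, +1)
MP@6: {A} ∪ {G} = {A,G} (union, +1)
CMP@6: {T} ∪ {A,G} = {A,G,T} (union, +1)
BCKLMP@6: {A,G,T} ∩ {A,G,T} = {A,G,T} (intersection, +0)
BL@7: {C} ∪ {T} = {C,T} (union, +1)
BKL@7: {C,T} ∪ {A} = {A,C,T} (union, +1)
MP@7: {A} ∩ {A} = {A} (intersection, +0)
CMP@7: {T} ∪ {A} = {A,T} (union, +1)
BCKLMP@7: {A,C,T} ∩ {A,T} = {A,T} (intersection, +0)
per-site changes: [4, 4, 2, 4, 3, 3, 4, 3]; total = 27

27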